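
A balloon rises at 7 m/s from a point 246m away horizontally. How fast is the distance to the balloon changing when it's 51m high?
119√7013/7013 ≈ 1.421 m/s

z² = 246² + y²
z = √(246² + 51²) = 3√7013
dz/dt = y/z · dy/dt = 51/(3√7013) · 7 = 119√7013/7013 ≈ 1.421 m/s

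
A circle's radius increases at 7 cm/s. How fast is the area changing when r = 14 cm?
196π cm²/s

A = πr²
dA/dt = 2πr · dr/dt = 2π(14)(7) = 196π cm²/s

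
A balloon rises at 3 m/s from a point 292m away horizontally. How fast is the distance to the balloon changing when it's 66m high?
99√22405/22405 ≈ 0.6614 m/s

z² = 292² + y²
z = √(292² + 66²) = 2√22405
dz/dt = y/z · dy/dt = 66/(2√22405) · 3 = 99√22405/22405 ≈ 0.6614 m/s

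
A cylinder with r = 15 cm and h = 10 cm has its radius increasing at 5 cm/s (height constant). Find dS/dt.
400π cm²/s

S = 2πrh + 2πr² (lateral + bases)
dS/dt = (2πh + 4πr)·dr/dt = (2π·10 + 4π·15)·5
= 400π cm²/s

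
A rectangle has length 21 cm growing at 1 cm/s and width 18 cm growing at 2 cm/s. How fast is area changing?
60 cm²/s

A = lw
dA/dt = w·dl/dt + l·dw/dt = 18·1 + 21·2 = 60 cm²/s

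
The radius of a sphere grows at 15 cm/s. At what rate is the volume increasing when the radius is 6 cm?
2160π cm³/s

V = (4/3)πr³
dV/dt = dV/dr · dr/dt = 4πr² · 15
At r = 6: dV/dt = 2160π cm³/s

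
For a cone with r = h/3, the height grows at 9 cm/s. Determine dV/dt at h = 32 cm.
1024π cm³/s

V = (1/3)π(h/3)²h = πh³/27
dV/dt = πh²/9 · 9
At h = 32: dV/dt = 1024π cm³/s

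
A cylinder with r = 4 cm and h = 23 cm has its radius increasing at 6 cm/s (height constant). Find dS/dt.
372π cm²/s

S = 2πrh + 2πr² (lateral + bases)
dS/dt = (2πh + 4πr)·dr/dt = (2π·23 + 4π·4)·6
= 372π cm²/s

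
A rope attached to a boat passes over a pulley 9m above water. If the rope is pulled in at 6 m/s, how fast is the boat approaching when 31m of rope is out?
93√55/110 ≈ 6.27 m/s

rope² = x² + 9²
x = √(31² - 9²) = 4√55
dx/dt = (rope/x) · d(rope)/dt = (31/(4√55)) · (-6) = -93√55/110 m/s
The boat approaches at 93√55/110 ≈ 6.27 m/s.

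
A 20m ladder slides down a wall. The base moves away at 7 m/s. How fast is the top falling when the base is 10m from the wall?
7√3/3 ≈ 4.041 m/s

x² + y² = 20²
2x·dx/dt + 2y·dy/dt = 0
dy/dt = -x/y · dx/dt = -10/(10√3) · 7 = -7√3/3 m/s
The top is descending at 7√3/3 ≈ 4.041 m/s.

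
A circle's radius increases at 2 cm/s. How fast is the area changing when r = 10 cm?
40π cm²/s

A = πr²
dA/dt = 2πr · dr/dt = 2π(10)(2) = 40π cm²/s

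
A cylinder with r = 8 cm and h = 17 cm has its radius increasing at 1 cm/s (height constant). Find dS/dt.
66π cm²/s

S = 2πrh + 2πr² (lateral + bases)
dS/dt = (2πh + 4πr)·dr/dt = (2π·17 + 4π·8)·1
= 66π cm²/s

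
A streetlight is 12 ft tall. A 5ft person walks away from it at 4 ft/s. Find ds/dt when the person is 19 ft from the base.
20/7 ft/s

By similar triangles: 12/(x+s) = 5/s
Solving: s = 5x/7
ds/dt = 5/7 · dx/dt = 5/7 · 4 = 20/7 ft/s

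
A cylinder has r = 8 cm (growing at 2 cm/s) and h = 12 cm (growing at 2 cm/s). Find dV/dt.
512π cm³/s

V = πr²h
dV/dt = 2πrh·dr/dt + πr²·dh/dt
= 2π(8)(12)(2) + π(8)²(2)
= 512π cm³/s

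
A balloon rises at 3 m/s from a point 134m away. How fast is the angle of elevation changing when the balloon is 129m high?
0.01162 rad/s

tan(θ) = y/134
sec²(θ) · dθ/dt = (1/134) · dy/dt
dθ/dt = cos²(θ)/134 · 3 = 134/(134² + 129²) · 3
dθ/dt = 0.01162 rad/s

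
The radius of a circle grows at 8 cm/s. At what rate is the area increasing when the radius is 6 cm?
96π cm²/s

A = πr²
dA/dt = 2πr · dr/dt = 2π(6)(8) = 96π cm²/s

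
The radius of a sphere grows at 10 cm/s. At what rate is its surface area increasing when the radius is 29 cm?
2320π cm²/s

S = 4πr²
dS/dt = dS/dr · dr/dt = 8πr · 10
At r = 29: dS/dt = 2320π cm²/s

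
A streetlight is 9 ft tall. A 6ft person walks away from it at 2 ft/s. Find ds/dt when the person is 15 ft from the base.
4 ft/s

By similar triangles: 9/(x+s) = 6/s
Solving: s = 6x/3
ds/dt = 6/3 · dx/dt = 2 · 2 = 4 ft/s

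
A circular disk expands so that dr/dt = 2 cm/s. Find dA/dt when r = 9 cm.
36π cm²/s

A = πr²
dA/dt = 2πr · dr/dt = 2π(9)(2) = 36π cm²/s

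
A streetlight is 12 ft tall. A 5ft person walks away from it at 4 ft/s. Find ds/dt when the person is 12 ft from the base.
20/7 ft/s

By similar triangles: 12/(x+s) = 5/s
Solving: s = 5x/7
ds/dt = 5/7 · dx/dt = 5/7 · 4 = 20/7 ft/s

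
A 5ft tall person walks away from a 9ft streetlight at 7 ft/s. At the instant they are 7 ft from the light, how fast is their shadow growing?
35/4 ft/s

By similar triangles: 9/(x+s) = 5/s
Solving: s = 5x/4
ds/dt = 5/4 · dx/dt = 5/4 · 7 = 35/4 ft/s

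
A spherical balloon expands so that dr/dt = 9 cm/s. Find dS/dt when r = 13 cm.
936π cm²/s

S = 4πr²
dS/dt = dS/dr · dr/dt = 8πr · 9
At r = 13: dS/dt = 936π cm²/s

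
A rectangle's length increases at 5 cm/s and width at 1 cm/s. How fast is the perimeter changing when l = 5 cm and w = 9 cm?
12 cm/s

P = 2(l + w)
dP/dt = 2(dl/dt + dw/dt) = 2(5 + 1) = 12 cm/s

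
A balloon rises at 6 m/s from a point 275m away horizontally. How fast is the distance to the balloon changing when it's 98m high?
588√85229/85229 ≈ 2.014 m/s

z² = 275² + y²
z = √(275² + 98²) = √85229
dz/dt = y/z · dy/dt = 98/√85229 · 6 = 588√85229/85229 ≈ 2.014 m/s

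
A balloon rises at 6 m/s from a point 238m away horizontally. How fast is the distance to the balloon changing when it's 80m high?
240√15761/15761 ≈ 1.912 m/s

z² = 238² + y²
z = √(238² + 80²) = 2√15761
dz/dt = y/z · dy/dt = 80/(2√15761) · 6 = 240√15761/15761 ≈ 1.912 m/s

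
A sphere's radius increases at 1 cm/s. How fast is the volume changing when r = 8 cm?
256π cm³/s

V = (4/3)πr³
dV/dt = dV/dr · dr/dt = 4πr² · 1
At r = 8: dV/dt = 256π cm³/s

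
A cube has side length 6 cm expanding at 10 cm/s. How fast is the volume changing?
1080 cm³/s

V = s³
dV/dt = 3s² · ds/dt = 3·6²·10 = 1080 cm³/s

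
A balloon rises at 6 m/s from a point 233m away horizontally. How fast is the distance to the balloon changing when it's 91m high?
273√62570/31285 ≈ 2.183 m/s

z² = 233² + y²
z = √(233² + 91²) = √62570
dz/dt = y/z · dy/dt = 91/√62570 · 6 = 273√62570/31285 ≈ 2.183 m/s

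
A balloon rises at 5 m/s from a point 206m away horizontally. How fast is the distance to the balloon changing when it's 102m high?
51√13210/2642 ≈ 2.219 m/s

z² = 206² + y²
z = √(206² + 102²) = 2√13210
dz/dt = y/z · dy/dt = 102/(2√13210) · 5 = 51√13210/2642 ≈ 2.219 m/s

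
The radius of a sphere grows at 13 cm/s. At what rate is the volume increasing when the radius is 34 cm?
60112π cm³/s

V = (4/3)πr³
dV/dt = dV/dr · dr/dt = 4πr² · 13
At r = 34: dV/dt = 60112π cm³/s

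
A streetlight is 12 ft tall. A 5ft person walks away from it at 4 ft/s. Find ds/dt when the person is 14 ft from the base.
20/7 ft/s

By similar triangles: 12/(x+s) = 5/s
Solving: s = 5x/7
ds/dt = 5/7 · dx/dt = 5/7 · 4 = 20/7 ft/s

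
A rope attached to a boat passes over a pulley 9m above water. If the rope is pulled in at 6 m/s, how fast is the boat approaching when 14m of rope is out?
84√115/115 ≈ 7.833 m/s

rope² = x² + 9²
x = √(14² - 9²) = √115
dx/dt = (rope/x) · d(rope)/dt = (14/√115) · (-6) = -84√115/115 m/s
The boat approaches at 84√115/115 ≈ 7.833 m/s.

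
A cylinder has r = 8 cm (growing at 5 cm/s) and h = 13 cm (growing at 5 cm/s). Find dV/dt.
1360π cm³/s

V = πr²h
dV/dt = 2πrh·dr/dt + πr²·dh/dt
= 2π(8)(13)(5) + π(8)²(5)
= 1360π cm³/s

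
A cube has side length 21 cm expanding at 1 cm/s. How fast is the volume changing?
1323 cm³/s

V = s³
dV/dt = 3s² · ds/dt = 3·21²·1 = 1323 cm³/s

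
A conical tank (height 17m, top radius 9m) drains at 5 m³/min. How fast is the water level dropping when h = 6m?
1445/(2916π) ≈ 0.1577 m/min

r/h = 9/17, so r = (9/17)h
V = (1/3)πr²h = (1/3)π((9/17)h)²h = (27/289)πh³
dV/dh = (81/289)πh²
dh/dt = (dV/dt)/(dV/dh) = -5/((81/289)π·6²) = -1445/(2916π) m/min
The level is dropping at 1445/(2916π) ≈ 0.1577 m/min.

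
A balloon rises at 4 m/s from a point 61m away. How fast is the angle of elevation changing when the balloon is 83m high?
0.022997 rad/s

tan(θ) = y/61
sec²(θ) · dθ/dt = (1/61) · dy/dt
dθ/dt = cos²(θ)/61 · 4 = 61/(61² + 83²) · 4
dθ/dt = 0.022997 rad/s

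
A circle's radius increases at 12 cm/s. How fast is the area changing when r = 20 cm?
480π cm²/s

A = πr²
dA/dt = 2πr · dr/dt = 2π(20)(12) = 480π cm²/s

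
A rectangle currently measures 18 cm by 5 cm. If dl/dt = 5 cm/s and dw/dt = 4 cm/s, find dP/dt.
18 cm/s

P = 2(l + w)
dP/dt = 2(dl/dt + dw/dt) = 2(5 + 4) = 18 cm/s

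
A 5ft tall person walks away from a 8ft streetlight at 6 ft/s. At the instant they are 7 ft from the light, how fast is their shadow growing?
10 ft/s

By similar triangles: 8/(x+s) = 5/s
Solving: s = 5x/3
ds/dt = 5/3 · dx/dt = 5/3 · 6 = 10 ft/s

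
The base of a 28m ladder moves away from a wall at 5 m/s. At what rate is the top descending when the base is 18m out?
9√115/23 ≈ 4.196 m/s

x² + y² = 28²
2x·dx/dt + 2y·dy/dt = 0
dy/dt = -x/y · dx/dt = -18/(2√115) · 5 = -9√115/23 m/s
The top is descending at 9√115/23 ≈ 4.196 m/s.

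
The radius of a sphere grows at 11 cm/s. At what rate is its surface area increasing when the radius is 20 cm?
1760π cm²/s

S = 4πr²
dS/dt = dS/dr · dr/dt = 8πr · 11
At r = 20: dS/dt = 1760π cm²/s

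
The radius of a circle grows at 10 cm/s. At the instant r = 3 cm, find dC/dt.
20π cm/s

C = 2πr
dC/dt = 2π · dr/dt = 2π · 10 = 20π cm/s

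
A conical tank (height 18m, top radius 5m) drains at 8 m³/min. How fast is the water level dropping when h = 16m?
81/(200π) ≈ 0.1289 m/min

r/h = 5/18, so r = (5/18)h
V = (1/3)πr²h = (1/3)π((5/18)h)²h = (25/972)πh³
dV/dh = (25/324)πh²
dh/dt = (dV/dt)/(dV/dh) = -8/((25/324)π·16²) = -81/(200π) m/min
The level is dropping at 81/(200π) ≈ 0.1289 m/min.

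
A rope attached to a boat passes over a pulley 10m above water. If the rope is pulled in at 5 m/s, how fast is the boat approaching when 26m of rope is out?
65/12 ≈ 5.417 m/s

rope² = x² + 10²
x = √(26² - 10²) = 24
dx/dt = (rope/x) · d(rope)/dt = (26/24) · (-5) = -65/12 m/s
The boat approaches at 65/12 ≈ 5.417 m/s.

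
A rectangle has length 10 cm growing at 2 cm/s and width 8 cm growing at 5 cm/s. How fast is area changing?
66 cm²/s

A = lw
dA/dt = w·dl/dt + l·dw/dt = 8·2 + 10·5 = 66 cm²/s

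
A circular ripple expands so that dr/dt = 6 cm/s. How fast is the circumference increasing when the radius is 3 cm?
12π cm/s

C = 2πr
dC/dt = 2π · dr/dt = 2π · 6 = 12π cm/s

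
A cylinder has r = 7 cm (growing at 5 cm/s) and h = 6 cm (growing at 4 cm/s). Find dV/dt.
616π cm³/s

V = πr²h
dV/dt = 2πrh·dr/dt + πr²·dh/dt
= 2π(7)(6)(5) + π(7)²(4)
= 616π cm³/s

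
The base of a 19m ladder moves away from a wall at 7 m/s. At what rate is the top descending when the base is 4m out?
28√345/345 ≈ 1.507 m/s

x² + y² = 19²
2x·dx/dt + 2y·dy/dt = 0
dy/dt = -x/y · dx/dt = -4/√345 · 7 = -28√345/345 m/s
The top is descending at 28√345/345 ≈ 1.507 m/s.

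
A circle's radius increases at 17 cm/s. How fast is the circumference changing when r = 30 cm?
34π cm/s

C = 2πr
dC/dt = 2π · dr/dt = 2π · 17 = 34π cm/s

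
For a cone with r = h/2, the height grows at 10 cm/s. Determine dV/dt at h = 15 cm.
1125π/2 cm³/s

V = (1/3)π(h/2)²h = πh³/12
dV/dt = πh²/4 · 10
At h = 15: dV/dt = 1125π/2 cm³/s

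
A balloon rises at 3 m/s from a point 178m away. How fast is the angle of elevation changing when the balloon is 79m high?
0.01408 rad/s

tan(θ) = y/178
sec²(θ) · dθ/dt = (1/178) · dy/dt
dθ/dt = cos²(θ)/178 · 3 = 178/(178² + 79²) · 3
dθ/dt = 0.01408 rad/s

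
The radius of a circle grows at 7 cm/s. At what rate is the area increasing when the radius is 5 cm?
70π cm²/s

A = πr²
dA/dt = 2πr · dr/dt = 2π(5)(7) = 70π cm²/s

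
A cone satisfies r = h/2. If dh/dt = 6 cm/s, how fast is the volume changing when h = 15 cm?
675π/2 cm³/s

V = (1/3)π(h/2)²h = πh³/12
dV/dt = πh²/4 · 6
At h = 15: dV/dt = 675π/2 cm³/s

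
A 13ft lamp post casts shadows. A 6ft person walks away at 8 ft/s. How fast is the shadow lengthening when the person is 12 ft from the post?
48/7 ft/s

By similar triangles: 13/(x+s) = 6/s
Solving: s = 6x/7
ds/dt = 6/7 · dx/dt = 6/7 · 8 = 48/7 ft/s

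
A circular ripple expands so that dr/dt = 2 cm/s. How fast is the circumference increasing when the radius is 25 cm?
4π cm/s

C = 2πr
dC/dt = 2π · dr/dt = 2π · 2 = 4π cm/s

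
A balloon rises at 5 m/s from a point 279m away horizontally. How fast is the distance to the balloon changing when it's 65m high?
325√82066/82066 ≈ 1.134 m/s

z² = 279² + y²
z = √(279² + 65²) = √82066
dz/dt = y/z · dy/dt = 65/√82066 · 5 = 325√82066/82066 ≈ 1.134 m/s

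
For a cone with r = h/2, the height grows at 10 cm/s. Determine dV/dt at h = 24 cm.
1440π cm³/s

V = (1/3)π(h/2)²h = πh³/12
dV/dt = πh²/4 · 10
At h = 24: dV/dt = 1440π cm³/s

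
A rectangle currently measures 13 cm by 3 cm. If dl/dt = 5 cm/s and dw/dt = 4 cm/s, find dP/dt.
18 cm/s

P = 2(l + w)
dP/dt = 2(dl/dt + dw/dt) = 2(5 + 4) = 18 cm/s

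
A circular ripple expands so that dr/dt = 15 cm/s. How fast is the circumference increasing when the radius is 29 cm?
30π cm/s

C = 2πr
dC/dt = 2π · dr/dt = 2π · 15 = 30π cm/s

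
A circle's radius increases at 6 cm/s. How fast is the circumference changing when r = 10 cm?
12π cm/s

C = 2πr
dC/dt = 2π · dr/dt = 2π · 6 = 12π cm/s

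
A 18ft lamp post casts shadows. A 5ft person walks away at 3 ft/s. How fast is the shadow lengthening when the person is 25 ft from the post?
15/13 ft/s

By similar triangles: 18/(x+s) = 5/s
Solving: s = 5x/13
ds/dt = 5/13 · dx/dt = 5/13 · 3 = 15/13 ft/s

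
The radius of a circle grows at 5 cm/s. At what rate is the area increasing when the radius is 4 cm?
40π cm²/s

A = πr²
dA/dt = 2πr · dr/dt = 2π(4)(5) = 40π cm²/s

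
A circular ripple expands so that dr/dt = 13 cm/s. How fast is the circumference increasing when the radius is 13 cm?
26π cm/s

C = 2πr
dC/dt = 2π · dr/dt = 2π · 13 = 26π cm/s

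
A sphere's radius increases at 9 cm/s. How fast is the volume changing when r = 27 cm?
26244π cm³/s

V = (4/3)πr³
dV/dt = dV/dr · dr/dt = 4πr² · 9
At r = 27: dV/dt = 26244π cm³/s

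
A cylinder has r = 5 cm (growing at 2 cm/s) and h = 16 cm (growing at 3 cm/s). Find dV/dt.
395π cm³/s

V = πr²h
dV/dt = 2πrh·dr/dt + πr²·dh/dt
= 2π(5)(16)(2) + π(5)²(3)
= 395π cm³/s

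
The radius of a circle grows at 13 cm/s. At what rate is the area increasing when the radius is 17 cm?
442π cm²/s

A = πr²
dA/dt = 2πr · dr/dt = 2π(17)(13) = 442π cm²/s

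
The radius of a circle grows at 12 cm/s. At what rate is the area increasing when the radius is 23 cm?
552π cm²/s

A = πr²
dA/dt = 2πr · dr/dt = 2π(23)(12) = 552π cm²/s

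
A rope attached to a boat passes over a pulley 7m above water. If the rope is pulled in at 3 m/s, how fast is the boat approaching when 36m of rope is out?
108√1247/1247 ≈ 3.058 m/s

rope² = x² + 7²
x = √(36² - 7²) = √1247
dx/dt = (rope/x) · d(rope)/dt = (36/√1247) · (-3) = -108√1247/1247 m/s
The boat approaches at 108√1247/1247 ≈ 3.058 m/s.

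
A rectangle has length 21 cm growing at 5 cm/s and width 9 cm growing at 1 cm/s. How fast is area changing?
66 cm²/s

A = lw
dA/dt = w·dl/dt + l·dw/dt = 9·5 + 21·1 = 66 cm²/s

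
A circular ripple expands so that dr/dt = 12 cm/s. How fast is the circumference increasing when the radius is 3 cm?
24π cm/s

C = 2πr
dC/dt = 2π · dr/dt = 2π · 12 = 24π cm/s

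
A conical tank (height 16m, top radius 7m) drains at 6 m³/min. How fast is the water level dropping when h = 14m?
384/(2401π) ≈ 0.05091 m/min

r/h = 7/16, so r = (7/16)h
V = (1/3)πr²h = (1/3)π((7/16)h)²h = (49/768)πh³
dV/dh = (49/256)πh²
dh/dt = (dV/dt)/(dV/dh) = -6/((49/256)π·14²) = -384/(2401π) m/min
The level is dropping at 384/(2401π) ≈ 0.05091 m/min.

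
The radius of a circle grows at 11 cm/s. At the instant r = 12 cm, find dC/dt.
22π cm/s

C = 2πr
dC/dt = 2π · dr/dt = 2π · 11 = 22π cm/s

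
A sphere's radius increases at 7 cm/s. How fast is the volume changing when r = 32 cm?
28672π cm³/s

V = (4/3)πr³
dV/dt = dV/dr · dr/dt = 4πr² · 7
At r = 32: dV/dt = 28672π cm³/s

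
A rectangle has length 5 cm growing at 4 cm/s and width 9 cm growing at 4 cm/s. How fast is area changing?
56 cm²/s

A = lw
dA/dt = w·dl/dt + l·dw/dt = 9·4 + 5·4 = 56 cm²/s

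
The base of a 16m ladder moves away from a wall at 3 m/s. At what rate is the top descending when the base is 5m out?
5√231/77 ≈ 0.9869 m/s

x² + y² = 16²
2x·dx/dt + 2y·dy/dt = 0
dy/dt = -x/y · dx/dt = -5/√231 · 3 = -5√231/77 m/s
The top is descending at 5√231/77 ≈ 0.9869 m/s.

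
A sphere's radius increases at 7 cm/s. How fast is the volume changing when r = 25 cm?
17500π cm³/s

V = (4/3)πr³
dV/dt = dV/dr · dr/dt = 4πr² · 7
At r = 25: dV/dt = 17500π cm³/s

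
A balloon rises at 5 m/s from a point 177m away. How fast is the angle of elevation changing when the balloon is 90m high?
0.022445 rad/s

tan(θ) = y/177
sec²(θ) · dθ/dt = (1/177) · dy/dt
dθ/dt = cos²(θ)/177 · 5 = 177/(177² + 90²) · 5
dθ/dt = 0.022445 rad/s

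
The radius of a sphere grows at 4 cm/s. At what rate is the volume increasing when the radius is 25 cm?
10000π cm³/s

V = (4/3)πr³
dV/dt = dV/dr · dr/dt = 4πr² · 4
At r = 25: dV/dt = 10000π cm³/s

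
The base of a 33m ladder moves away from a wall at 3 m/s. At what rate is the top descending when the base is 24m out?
8√57/19 ≈ 3.179 m/s

x² + y² = 33²
2x·dx/dt + 2y·dy/dt = 0
dy/dt = -x/y · dx/dt = -24/(3√57) · 3 = -8√57/19 m/s
The top is descending at 8√57/19 ≈ 3.179 m/s.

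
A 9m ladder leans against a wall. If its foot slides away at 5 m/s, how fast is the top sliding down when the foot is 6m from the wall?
2√5 ≈ 4.472 m/s

x² + y² = 9²
2x·dx/dt + 2y·dy/dt = 0
dy/dt = -x/y · dx/dt = -6/(3√5) · 5 = -2√5 m/s
The top is descending at 2√5 ≈ 4.472 m/s.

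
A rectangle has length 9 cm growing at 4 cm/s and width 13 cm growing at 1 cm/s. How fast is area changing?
61 cm²/s

A = lw
dA/dt = w·dl/dt + l·dw/dt = 13·4 + 9·1 = 61 cm²/s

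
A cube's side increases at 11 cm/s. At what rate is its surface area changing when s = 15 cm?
1980 cm²/s

A = 6s²
dA/dt = 12s · ds/dt = 12·15·11 = 1980 cm²/s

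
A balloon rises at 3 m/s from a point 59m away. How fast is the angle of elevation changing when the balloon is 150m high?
0.006813 rad/s

tan(θ) = y/59
sec²(θ) · dθ/dt = (1/59) · dy/dt
dθ/dt = cos²(θ)/59 · 3 = 59/(59² + 150²) · 3
dθ/dt = 0.006813 rad/s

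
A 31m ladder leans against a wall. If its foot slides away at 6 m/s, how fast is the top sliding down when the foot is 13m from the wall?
13√22/22 ≈ 2.772 m/s

x² + y² = 31²
2x·dx/dt + 2y·dy/dt = 0
dy/dt = -x/y · dx/dt = -13/(6√22) · 6 = -13√22/22 m/s
The top is descending at 13√22/22 ≈ 2.772 m/s.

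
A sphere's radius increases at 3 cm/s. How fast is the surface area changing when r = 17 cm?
408π cm²/s

S = 4πr²
dS/dt = dS/dr · dr/dt = 8πr · 3
At r = 17: dS/dt = 408π cm²/s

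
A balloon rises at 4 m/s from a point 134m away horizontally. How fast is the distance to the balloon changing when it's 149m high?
596√40157/40157 ≈ 2.974 m/s

z² = 134² + y²
z = √(134² + 149²) = √40157
dz/dt = y/z · dy/dt = 149/√40157 · 4 = 596√40157/40157 ≈ 2.974 m/s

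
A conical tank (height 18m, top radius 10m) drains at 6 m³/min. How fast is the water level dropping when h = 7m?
486/(1225π) ≈ 0.1263 m/min

r/h = 10/18, so r = (5/9)h
V = (1/3)πr²h = (1/3)π((5/9)h)²h = (25/243)πh³
dV/dh = (25/81)πh²
dh/dt = (dV/dt)/(dV/dh) = -6/((25/81)π·7²) = -486/(1225π) m/min
The level is dropping at 486/(1225π) ≈ 0.1263 m/min.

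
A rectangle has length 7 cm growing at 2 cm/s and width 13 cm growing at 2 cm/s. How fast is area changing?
40 cm²/s

A = lw
dA/dt = w·dl/dt + l·dw/dt = 13·2 + 7·2 = 40 cm²/s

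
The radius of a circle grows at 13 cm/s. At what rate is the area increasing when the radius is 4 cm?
104π cm²/s

A = πr²
dA/dt = 2πr · dr/dt = 2π(4)(13) = 104π cm²/s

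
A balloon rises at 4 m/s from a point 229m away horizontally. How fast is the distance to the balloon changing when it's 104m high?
416√17/1037 ≈ 1.654 m/s

z² = 229² + y²
z = √(229² + 104²) = 61√17
dz/dt = y/z · dy/dt = 104/(61√17) · 4 = 416√17/1037 ≈ 1.654 m/s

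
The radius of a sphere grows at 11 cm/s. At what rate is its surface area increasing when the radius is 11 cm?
968π cm²/s

S = 4πr²
dS/dt = dS/dr · dr/dt = 8πr · 11
At r = 11: dS/dt = 968π cm²/s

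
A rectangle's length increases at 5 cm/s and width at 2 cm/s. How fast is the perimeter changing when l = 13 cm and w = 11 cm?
14 cm/s

P = 2(l + w)
dP/dt = 2(dl/dt + dw/dt) = 2(5 + 2) = 14 cm/s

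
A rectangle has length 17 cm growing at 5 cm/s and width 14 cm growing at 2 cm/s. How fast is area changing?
104 cm²/s

A = lw
dA/dt = w·dl/dt + l·dw/dt = 14·5 + 17·2 = 104 cm²/s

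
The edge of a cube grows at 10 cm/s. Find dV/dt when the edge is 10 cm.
3000 cm³/s

V = s³
dV/dt = 3s² · ds/dt = 3·10²·10 = 3000 cm³/s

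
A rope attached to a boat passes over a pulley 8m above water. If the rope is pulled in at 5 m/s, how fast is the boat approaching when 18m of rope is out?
9√65/13 ≈ 5.582 m/s

rope² = x² + 8²
x = √(18² - 8²) = 2√65
dx/dt = (rope/x) · d(rope)/dt = (18/(2√65)) · (-5) = -9√65/13 m/s
The boat approaches at 9√65/13 ≈ 5.582 m/s.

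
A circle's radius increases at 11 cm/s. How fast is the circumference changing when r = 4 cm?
22π cm/s

C = 2πr
dC/dt = 2π · dr/dt = 2π · 11 = 22π cm/s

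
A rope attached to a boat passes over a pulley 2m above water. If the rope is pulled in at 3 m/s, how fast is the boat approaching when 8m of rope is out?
4√15/5 ≈ 3.098 m/s

rope² = x² + 2²
x = √(8² - 2²) = 2√15
dx/dt = (rope/x) · d(rope)/dt = (8/(2√15)) · (-3) = -4√15/5 m/s
The boat approaches at 4√15/5 ≈ 3.098 m/s.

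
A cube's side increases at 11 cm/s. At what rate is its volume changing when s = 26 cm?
22308 cm³/s

V = s³
dV/dt = 3s² · ds/dt = 3·26²·11 = 22308 cm³/s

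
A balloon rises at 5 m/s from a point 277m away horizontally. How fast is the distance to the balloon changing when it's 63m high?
315√80698/80698 ≈ 1.109 m/s

z² = 277² + y²
z = √(277² + 63²) = √80698
dz/dt = y/z · dy/dt = 63/√80698 · 5 = 315√80698/80698 ≈ 1.109 m/s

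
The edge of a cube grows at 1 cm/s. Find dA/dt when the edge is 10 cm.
120 cm²/s

A = 6s²
dA/dt = 12s · ds/dt = 12·10·1 = 120 cm²/s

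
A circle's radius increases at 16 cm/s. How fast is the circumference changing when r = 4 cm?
32π cm/s

C = 2πr
dC/dt = 2π · dr/dt = 2π · 16 = 32π cm/s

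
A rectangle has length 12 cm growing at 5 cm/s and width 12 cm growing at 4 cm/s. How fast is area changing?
108 cm²/s

A = lw
dA/dt = w·dl/dt + l·dw/dt = 12·5 + 12·4 = 108 cm²/s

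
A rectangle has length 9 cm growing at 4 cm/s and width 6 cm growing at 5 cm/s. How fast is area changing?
69 cm²/s

A = lw
dA/dt = w·dl/dt + l·dw/dt = 6·4 + 9·5 = 69 cm²/s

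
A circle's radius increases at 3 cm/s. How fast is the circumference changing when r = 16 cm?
6π cm/s

C = 2πr
dC/dt = 2π · dr/dt = 2π · 3 = 6π cm/s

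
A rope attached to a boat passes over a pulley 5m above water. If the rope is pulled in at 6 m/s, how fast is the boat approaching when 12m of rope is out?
72√119/119 ≈ 6.6 m/s

rope² = x² + 5²
x = √(12² - 5²) = √119
dx/dt = (rope/x) · d(rope)/dt = (12/√119) · (-6) = -72√119/119 m/s
The boat approaches at 72√119/119 ≈ 6.6 m/s.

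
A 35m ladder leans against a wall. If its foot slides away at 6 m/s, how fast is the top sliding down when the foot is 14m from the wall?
4√21/7 ≈ 2.619 m/s

x² + y² = 35²
2x·dx/dt + 2y·dy/dt = 0
dy/dt = -x/y · dx/dt = -14/(7√21) · 6 = -4√21/7 m/s
The top is descending at 4√21/7 ≈ 2.619 m/s.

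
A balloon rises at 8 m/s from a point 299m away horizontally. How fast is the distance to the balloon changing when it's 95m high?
380√98426/49213 ≈ 2.422 m/s

z² = 299² + y²
z = √(299² + 95²) = √98426
dz/dt = y/z · dy/dt = 95/√98426 · 8 = 380√98426/49213 ≈ 2.422 m/s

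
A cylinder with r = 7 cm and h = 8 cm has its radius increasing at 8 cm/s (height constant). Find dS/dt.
352π cm²/s

S = 2πrh + 2πr² (lateral + bases)
dS/dt = (2πh + 4πr)·dr/dt = (2π·8 + 4π·7)·8
= 352π cm²/s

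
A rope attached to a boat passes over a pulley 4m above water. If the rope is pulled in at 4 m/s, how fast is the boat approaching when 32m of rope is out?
32√7/21 ≈ 4.032 m/s

rope² = x² + 4²
x = √(32² - 4²) = 12√7
dx/dt = (rope/x) · d(rope)/dt = (32/(12√7)) · (-4) = -32√7/21 m/s
The boat approaches at 32√7/21 ≈ 4.032 m/s.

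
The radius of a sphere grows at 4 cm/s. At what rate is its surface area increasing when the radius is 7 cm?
224π cm²/s

S = 4πr²
dS/dt = dS/dr · dr/dt = 8πr · 4
At r = 7: dS/dt = 224π cm²/s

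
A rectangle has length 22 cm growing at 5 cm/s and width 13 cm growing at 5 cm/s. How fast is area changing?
175 cm²/s

A = lw
dA/dt = w·dl/dt + l·dw/dt = 13·5 + 22·5 = 175 cm²/s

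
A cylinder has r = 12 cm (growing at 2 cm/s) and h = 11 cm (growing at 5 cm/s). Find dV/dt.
1248π cm³/s

V = πr²h
dV/dt = 2πrh·dr/dt + πr²·dh/dt
= 2π(12)(11)(2) + π(12)²(5)
= 1248π cm³/s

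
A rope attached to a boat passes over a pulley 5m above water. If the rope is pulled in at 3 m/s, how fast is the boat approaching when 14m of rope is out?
14√19/19 ≈ 3.212 m/s

rope² = x² + 5²
x = √(14² - 5²) = 3√19
dx/dt = (rope/x) · d(rope)/dt = (14/(3√19)) · (-3) = -14√19/19 m/s
The boat approaches at 14√19/19 ≈ 3.212 m/s.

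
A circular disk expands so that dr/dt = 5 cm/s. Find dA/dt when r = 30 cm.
300π cm²/s

A = πr²
dA/dt = 2πr · dr/dt = 2π(30)(5) = 300π cm²/s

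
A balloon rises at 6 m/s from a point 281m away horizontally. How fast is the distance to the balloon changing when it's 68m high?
408√83585/83585 ≈ 1.411 m/s

z² = 281² + y²
z = √(281² + 68²) = √83585
dz/dt = y/z · dy/dt = 68/√83585 · 6 = 408√83585/83585 ≈ 1.411 m/s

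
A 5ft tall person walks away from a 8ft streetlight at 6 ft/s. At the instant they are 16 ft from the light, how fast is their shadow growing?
10 ft/s

By similar triangles: 8/(x+s) = 5/s
Solving: s = 5x/3
ds/dt = 5/3 · dx/dt = 5/3 · 6 = 10 ft/s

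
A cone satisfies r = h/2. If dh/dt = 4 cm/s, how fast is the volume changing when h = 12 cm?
144π cm³/s

V = (1/3)π(h/2)²h = πh³/12
dV/dt = πh²/4 · 4
At h = 12: dV/dt = 144π cm³/s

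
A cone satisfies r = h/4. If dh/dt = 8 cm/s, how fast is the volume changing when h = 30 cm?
450π cm³/s

V = (1/3)π(h/4)²h = πh³/48
dV/dt = πh²/16 · 8
At h = 30: dV/dt = 450π cm³/s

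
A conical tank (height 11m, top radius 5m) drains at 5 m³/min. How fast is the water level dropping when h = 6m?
121/(180π) ≈ 0.214 m/min

r/h = 5/11, so r = (5/11)h
V = (1/3)πr²h = (1/3)π((5/11)h)²h = (25/363)πh³
dV/dh = (25/121)πh²
dh/dt = (dV/dt)/(dV/dh) = -5/((25/121)π·6²) = -121/(180π) m/min
The level is dropping at 121/(180π) ≈ 0.214 m/min.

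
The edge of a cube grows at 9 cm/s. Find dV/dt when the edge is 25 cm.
16875 cm³/s

V = s³
dV/dt = 3s² · ds/dt = 3·25²·9 = 16875 cm³/s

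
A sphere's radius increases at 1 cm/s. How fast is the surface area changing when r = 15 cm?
120π cm²/s

S = 4πr²
dS/dt = dS/dr · dr/dt = 8πr · 1
At r = 15: dS/dt = 120π cm²/s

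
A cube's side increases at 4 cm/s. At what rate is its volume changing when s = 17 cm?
3468 cm³/s

V = s³
dV/dt = 3s² · ds/dt = 3·17²·4 = 3468 cm³/s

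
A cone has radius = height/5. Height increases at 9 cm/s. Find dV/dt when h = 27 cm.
6561π/25 cm³/s

V = (1/3)π(h/5)²h = πh³/75
dV/dt = πh²/25 · 9
At h = 27: dV/dt = 6561π/25 cm³/s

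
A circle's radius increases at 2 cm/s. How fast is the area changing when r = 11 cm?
44π cm²/s

A = πr²
dA/dt = 2πr · dr/dt = 2π(11)(2) = 44π cm²/s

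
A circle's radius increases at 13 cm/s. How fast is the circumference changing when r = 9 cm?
26π cm/s

C = 2πr
dC/dt = 2π · dr/dt = 2π · 13 = 26π cm/s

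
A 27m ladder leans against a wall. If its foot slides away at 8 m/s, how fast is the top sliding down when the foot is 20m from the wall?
160√329/329 ≈ 8.821 m/s

x² + y² = 27²
2x·dx/dt + 2y·dy/dt = 0
dy/dt = -x/y · dx/dt = -20/√329 · 8 = -160√329/329 m/s
The top is descending at 160√329/329 ≈ 8.821 m/s.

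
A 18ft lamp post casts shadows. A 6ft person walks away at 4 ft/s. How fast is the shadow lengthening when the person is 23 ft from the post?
2 ft/s

By similar triangles: 18/(x+s) = 6/s
Solving: s = 6x/12
ds/dt = 6/12 · dx/dt = 1/2 · 4 = 2 ft/s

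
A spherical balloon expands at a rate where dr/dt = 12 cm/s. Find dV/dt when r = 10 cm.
4800π cm³/s

V = (4/3)πr³
dV/dt = dV/dr · dr/dt = 4πr² · 12
At r = 10: dV/dt = 4800π cm³/s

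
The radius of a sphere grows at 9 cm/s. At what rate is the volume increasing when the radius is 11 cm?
4356π cm³/s

V = (4/3)πr³
dV/dt = dV/dr · dr/dt = 4πr² · 9
At r = 11: dV/dt = 4356π cm³/s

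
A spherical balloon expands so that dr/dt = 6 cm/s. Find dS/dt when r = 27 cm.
1296π cm²/s

S = 4πr²
dS/dt = dS/dr · dr/dt = 8πr · 6
At r = 27: dS/dt = 1296π cm²/s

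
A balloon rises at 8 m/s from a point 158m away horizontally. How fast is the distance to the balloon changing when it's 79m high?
8√5/5 ≈ 3.578 m/s

z² = 158² + y²
z = √(158² + 79²) = 79√5
dz/dt = y/z · dy/dt = 79/(79√5) · 8 = 8√5/5 ≈ 3.578 m/s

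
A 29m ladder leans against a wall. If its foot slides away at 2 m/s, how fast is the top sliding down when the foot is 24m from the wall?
48√265/265 ≈ 2.949 m/s

x² + y² = 29²
2x·dx/dt + 2y·dy/dt = 0
dy/dt = -x/y · dx/dt = -24/√265 · 2 = -48√265/265 m/s
The top is descending at 48√265/265 ≈ 2.949 m/s.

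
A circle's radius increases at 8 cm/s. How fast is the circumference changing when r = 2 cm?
16π cm/s

C = 2πr
dC/dt = 2π · dr/dt = 2π · 8 = 16π cm/s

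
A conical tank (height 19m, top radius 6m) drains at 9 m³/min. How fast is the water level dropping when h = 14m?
361/(784π) ≈ 0.1466 m/min

r/h = 6/19, so r = (6/19)h
V = (1/3)πr²h = (1/3)π((6/19)h)²h = (12/361)πh³
dV/dh = (36/361)πh²
dh/dt = (dV/dt)/(dV/dh) = -9/((36/361)π·14²) = -361/(784π) m/min
The level is dropping at 361/(784π) ≈ 0.1466 m/min.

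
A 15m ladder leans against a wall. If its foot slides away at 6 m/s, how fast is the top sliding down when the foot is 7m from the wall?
21√11/22 ≈ 3.166 m/s

x² + y² = 15²
2x·dx/dt + 2y·dy/dt = 0
dy/dt = -x/y · dx/dt = -7/(4√11) · 6 = -21√11/22 m/s
The top is descending at 21√11/22 ≈ 3.166 m/s.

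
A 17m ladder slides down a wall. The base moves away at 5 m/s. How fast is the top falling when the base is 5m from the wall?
25√66/132 ≈ 1.539 m/s

x² + y² = 17²
2x·dx/dt + 2y·dy/dt = 0
dy/dt = -x/y · dx/dt = -5/(2√66) · 5 = -25√66/132 m/s
The top is descending at 25√66/132 ≈ 1.539 m/s.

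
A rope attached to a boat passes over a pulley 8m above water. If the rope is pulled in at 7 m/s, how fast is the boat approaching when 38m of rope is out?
133√345/345 ≈ 7.16 m/s

rope² = x² + 8²
x = √(38² - 8²) = 2√345
dx/dt = (rope/x) · d(rope)/dt = (38/(2√345)) · (-7) = -133√345/345 m/s
The boat approaches at 133√345/345 ≈ 7.16 m/s.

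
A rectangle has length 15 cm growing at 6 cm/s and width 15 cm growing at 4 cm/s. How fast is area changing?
150 cm²/s

A = lw
dA/dt = w·dl/dt + l·dw/dt = 15·6 + 15·4 = 150 cm²/s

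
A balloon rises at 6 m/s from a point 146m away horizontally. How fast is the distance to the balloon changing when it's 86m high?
129√7178/3589 ≈ 3.045 m/s

z² = 146² + y²
z = √(146² + 86²) = 2√7178
dz/dt = y/z · dy/dt = 86/(2√7178) · 6 = 129√7178/3589 ≈ 3.045 m/s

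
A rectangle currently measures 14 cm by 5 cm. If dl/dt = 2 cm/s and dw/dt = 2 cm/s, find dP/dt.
8 cm/s

P = 2(l + w)
dP/dt = 2(dl/dt + dw/dt) = 2(2 + 2) = 8 cm/s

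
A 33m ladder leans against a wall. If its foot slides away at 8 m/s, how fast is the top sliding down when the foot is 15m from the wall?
5√6/3 ≈ 4.082 m/s

x² + y² = 33²
2x·dx/dt + 2y·dy/dt = 0
dy/dt = -x/y · dx/dt = -15/(12√6) · 8 = -5√6/3 m/s
The top is descending at 5√6/3 ≈ 4.082 m/s.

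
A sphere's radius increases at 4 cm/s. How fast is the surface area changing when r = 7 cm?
224π cm²/s

S = 4πr²
dS/dt = dS/dr · dr/dt = 8πr · 4
At r = 7: dS/dt = 224π cm²/s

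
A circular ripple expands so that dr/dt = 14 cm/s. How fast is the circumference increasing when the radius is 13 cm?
28π cm/s

C = 2πr
dC/dt = 2π · dr/dt = 2π · 14 = 28π cm/s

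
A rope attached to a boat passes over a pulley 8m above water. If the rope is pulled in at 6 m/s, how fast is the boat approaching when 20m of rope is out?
10√21/7 ≈ 6.547 m/s

rope² = x² + 8²
x = √(20² - 8²) = 4√21
dx/dt = (rope/x) · d(rope)/dt = (20/(4√21)) · (-6) = -10√21/7 m/s
The boat approaches at 10√21/7 ≈ 6.547 m/s.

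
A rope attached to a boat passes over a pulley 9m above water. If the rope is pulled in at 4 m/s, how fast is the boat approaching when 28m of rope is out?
112√703/703 ≈ 4.224 m/s

rope² = x² + 9²
x = √(28² - 9²) = √703
dx/dt = (rope/x) · d(rope)/dt = (28/√703) · (-4) = -112√703/703 m/s
The boat approaches at 112√703/703 ≈ 4.224 m/s.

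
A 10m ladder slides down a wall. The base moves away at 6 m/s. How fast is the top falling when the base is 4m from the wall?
4√21/7 ≈ 2.619 m/s

x² + y² = 10²
2x·dx/dt + 2y·dy/dt = 0
dy/dt = -x/y · dx/dt = -4/(2√21) · 6 = -4√21/7 m/s
The top is descending at 4√21/7 ≈ 2.619 m/s.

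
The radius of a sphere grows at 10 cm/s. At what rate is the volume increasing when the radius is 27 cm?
29160π cm³/s

V = (4/3)πr³
dV/dt = dV/dr · dr/dt = 4πr² · 10
At r = 27: dV/dt = 29160π cm³/s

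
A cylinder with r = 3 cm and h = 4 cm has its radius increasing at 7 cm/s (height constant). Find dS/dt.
140π cm²/s

S = 2πrh + 2πr² (lateral + bases)
dS/dt = (2πh + 4πr)·dr/dt = (2π·4 + 4π·3)·7
= 140π cm²/s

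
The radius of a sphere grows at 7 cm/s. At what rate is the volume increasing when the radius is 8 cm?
1792π cm³/s

V = (4/3)πr³
dV/dt = dV/dr · dr/dt = 4πr² · 7
At r = 8: dV/dt = 1792π cm³/s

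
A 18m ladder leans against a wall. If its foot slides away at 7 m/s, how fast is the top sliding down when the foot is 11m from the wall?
11√203/29 ≈ 5.404 m/s

x² + y² = 18²
2x·dx/dt + 2y·dy/dt = 0
dy/dt = -x/y · dx/dt = -11/√203 · 7 = -11√203/29 m/s
The top is descending at 11√203/29 ≈ 5.404 m/s.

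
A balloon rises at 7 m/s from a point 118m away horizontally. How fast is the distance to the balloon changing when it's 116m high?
406√5/185 ≈ 4.907 m/s

z² = 118² + y²
z = √(118² + 116²) = 74√5
dz/dt = y/z · dy/dt = 116/(74√5) · 7 = 406√5/185 ≈ 4.907 m/s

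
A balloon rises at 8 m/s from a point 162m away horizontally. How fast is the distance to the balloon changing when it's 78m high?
52√898/449 ≈ 3.471 m/s

z² = 162² + y²
z = √(162² + 78²) = 6√898
dz/dt = y/z · dy/dt = 78/(6√898) · 8 = 52√898/449 ≈ 3.471 m/s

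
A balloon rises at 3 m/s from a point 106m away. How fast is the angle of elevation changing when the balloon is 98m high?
0.015259 rad/s

tan(θ) = y/106
sec²(θ) · dθ/dt = (1/106) · dy/dt
dθ/dt = cos²(θ)/106 · 3 = 106/(106² + 98²) · 3
dθ/dt = 0.015259 rad/s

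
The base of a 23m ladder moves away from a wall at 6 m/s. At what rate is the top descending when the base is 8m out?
16√465/155 ≈ 2.226 m/s

x² + y² = 23²
2x·dx/dt + 2y·dy/dt = 0
dy/dt = -x/y · dx/dt = -8/√465 · 6 = -16√465/155 m/s
The top is descending at 16√465/155 ≈ 2.226 m/s.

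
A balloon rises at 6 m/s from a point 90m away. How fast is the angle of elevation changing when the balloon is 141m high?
0.019299 rad/s

tan(θ) = y/90
sec²(θ) · dθ/dt = (1/90) · dy/dt
dθ/dt = cos²(θ)/90 · 6 = 90/(90² + 141²) · 6
dθ/dt = 0.019299 rad/s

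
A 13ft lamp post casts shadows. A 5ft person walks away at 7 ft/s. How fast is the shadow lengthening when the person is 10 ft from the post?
35/8 ft/s

By similar triangles: 13/(x+s) = 5/s
Solving: s = 5x/8
ds/dt = 5/8 · dx/dt = 5/8 · 7 = 35/8 ft/s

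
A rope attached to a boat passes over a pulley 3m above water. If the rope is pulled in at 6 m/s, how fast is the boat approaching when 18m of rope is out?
36√35/35 ≈ 6.085 m/s

rope² = x² + 3²
x = √(18² - 3²) = 3√35
dx/dt = (rope/x) · d(rope)/dt = (18/(3√35)) · (-6) = -36√35/35 m/s
The boat approaches at 36√35/35 ≈ 6.085 m/s.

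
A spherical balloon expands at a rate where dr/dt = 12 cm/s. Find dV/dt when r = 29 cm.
40368π cm³/s

V = (4/3)πr³
dV/dt = dV/dr · dr/dt = 4πr² · 12
At r = 29: dV/dt = 40368π cm³/s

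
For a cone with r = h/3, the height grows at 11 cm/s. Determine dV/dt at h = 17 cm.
3179π/9 cm³/s

V = (1/3)π(h/3)²h = πh³/27
dV/dt = πh²/9 · 11
At h = 17: dV/dt = 3179π/9 cm³/s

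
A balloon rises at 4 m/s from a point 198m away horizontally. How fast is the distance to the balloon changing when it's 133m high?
532√56893/56893 ≈ 2.23 m/s

z² = 198² + y²
z = √(198² + 133²) = √56893
dz/dt = y/z · dy/dt = 133/√56893 · 4 = 532√56893/56893 ≈ 2.23 m/s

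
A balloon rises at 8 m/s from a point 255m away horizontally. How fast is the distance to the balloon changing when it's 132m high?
352√9161/9161 ≈ 3.678 m/s

z² = 255² + y²
z = √(255² + 132²) = 3√9161
dz/dt = y/z · dy/dt = 132/(3√9161) · 8 = 352√9161/9161 ≈ 3.678 m/s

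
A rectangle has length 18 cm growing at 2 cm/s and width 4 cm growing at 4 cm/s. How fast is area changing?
80 cm²/s

A = lw
dA/dt = w·dl/dt + l·dw/dt = 4·2 + 18·4 = 80 cm²/s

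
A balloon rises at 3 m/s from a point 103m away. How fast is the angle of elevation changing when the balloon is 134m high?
0.010817 rad/s

tan(θ) = y/103
sec²(θ) · dθ/dt = (1/103) · dy/dt
dθ/dt = cos²(θ)/103 · 3 = 103/(103² + 134²) · 3
dθ/dt = 0.010817 rad/s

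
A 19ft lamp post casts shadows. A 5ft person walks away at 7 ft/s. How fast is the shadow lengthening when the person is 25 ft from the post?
5/2 ft/s

By similar triangles: 19/(x+s) = 5/s
Solving: s = 5x/14
ds/dt = 5/14 · dx/dt = 5/14 · 7 = 5/2 ft/s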